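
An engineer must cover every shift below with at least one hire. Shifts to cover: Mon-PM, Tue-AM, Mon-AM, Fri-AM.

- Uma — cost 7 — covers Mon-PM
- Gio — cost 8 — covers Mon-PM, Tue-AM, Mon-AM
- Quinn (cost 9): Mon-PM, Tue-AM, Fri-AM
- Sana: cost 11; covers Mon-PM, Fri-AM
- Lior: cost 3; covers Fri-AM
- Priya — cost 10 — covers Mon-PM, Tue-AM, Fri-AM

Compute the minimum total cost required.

Choose Gio and Lior: together they cover Mon-PM, Tue-AM, Mon-AM, Fri-AM — every shift.
Total cost: 8 + 3 = 11.

11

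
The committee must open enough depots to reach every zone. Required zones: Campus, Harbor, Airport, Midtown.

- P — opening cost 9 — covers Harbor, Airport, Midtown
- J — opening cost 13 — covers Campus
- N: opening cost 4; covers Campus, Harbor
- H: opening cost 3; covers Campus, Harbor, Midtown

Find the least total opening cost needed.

Choose P and H: together they cover Campus, Harbor, Airport, Midtown — every zone.
Total opening cost: 9 + 3 = 12.
No cover costs less than 12.

12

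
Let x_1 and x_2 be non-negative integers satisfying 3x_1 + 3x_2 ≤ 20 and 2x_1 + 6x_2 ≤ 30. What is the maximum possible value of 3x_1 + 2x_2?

18

The continuous relaxation peaks at (6.67, 0) with value 20.00; rounding to a feasible lattice point costs some objective.
(x_1,x_2)=(6,0): 3·6+3·0=18≤20, 2·6+6·0=12≤30, objective 18.
(x_1,x_2)=(5,1): 3·5+3·1=18≤20, 2·5+6·1=16≤30, objective 17.
(x_1,x_2)=(5,0): 3·5+3·0=15≤20, 2·5+6·0=10≤30, objective 15.
The best lattice point is (6,0), giving 18.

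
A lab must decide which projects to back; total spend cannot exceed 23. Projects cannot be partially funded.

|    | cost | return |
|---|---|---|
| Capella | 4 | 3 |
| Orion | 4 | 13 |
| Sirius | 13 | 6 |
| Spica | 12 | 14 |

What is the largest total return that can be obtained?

Capella + Orion + Sirius: cost 4 + 4 + 13 = 21 ≤ 23, return 3 + 13 + 6 = 22.
Capella + Orion + Spica: cost 4 + 4 + 12 = 20 ≤ 23, return 3 + 13 + 14 = 30.
Orion + Spica: cost 4 + 12 = 16 ≤ 23, return 13 + 14 = 27.
Best is Capella, Orion, and Spica with total return 30.

30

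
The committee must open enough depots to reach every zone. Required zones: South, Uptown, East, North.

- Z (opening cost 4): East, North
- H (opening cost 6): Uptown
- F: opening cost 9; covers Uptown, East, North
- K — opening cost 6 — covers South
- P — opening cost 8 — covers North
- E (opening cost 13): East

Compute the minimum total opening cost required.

The greedy cost-per-new-zone heuristic would pick Z, H, and K for 16, but a cheaper cover exists.
Choose F and K: together they cover South, Uptown, East, North — every zone.
Total opening cost: 9 + 6 = 15.
No cover costs less than 15.

15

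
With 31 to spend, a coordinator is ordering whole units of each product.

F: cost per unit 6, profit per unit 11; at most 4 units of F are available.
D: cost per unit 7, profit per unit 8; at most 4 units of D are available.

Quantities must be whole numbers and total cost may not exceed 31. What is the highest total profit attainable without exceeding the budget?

52

F has the best ratio (11/6); taking only F gives at most 4×11 = 44 (stopped by the supply cap of 4).
Mixing does better — 4×F and 1×D: cost 31 ≤ 31, profit 4·11 + 1·8 = 52.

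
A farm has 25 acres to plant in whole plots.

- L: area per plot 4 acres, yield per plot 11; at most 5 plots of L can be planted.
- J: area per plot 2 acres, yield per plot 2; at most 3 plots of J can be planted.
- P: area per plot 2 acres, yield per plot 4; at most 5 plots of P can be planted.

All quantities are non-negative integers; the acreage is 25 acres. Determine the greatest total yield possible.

63

This is a bounded integer knapsack.
L has the best ratio (11/4); taking only L gives at most 5×11 = 55 (stopped by the supply cap of 5).
Mixing does better — 5×L and 2×P: area 24 ≤ 25, yield 5·11 + 2·4 = 63.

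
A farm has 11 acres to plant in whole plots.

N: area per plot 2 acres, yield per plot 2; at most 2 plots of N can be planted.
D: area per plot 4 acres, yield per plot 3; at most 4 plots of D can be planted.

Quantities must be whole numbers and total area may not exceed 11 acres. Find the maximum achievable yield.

8

1×N and 2×D: area 10 ≤ 11, yield 1·2 + 2·3 = 8.
2×N and 1×D: area 8 ≤ 11, yield 2·2 + 1·3 = 7.
Best is 8.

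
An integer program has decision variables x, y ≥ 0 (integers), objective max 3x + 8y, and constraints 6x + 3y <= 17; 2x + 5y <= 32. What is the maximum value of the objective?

40

(x,y)=(0,5): 6·0+3·5=15≤17, 2·0+5·5=25≤32, objective 40.
(x,y)=(0,4): 6·0+3·4=12≤17, 2·0+5·4=20≤32, objective 32.
Maximum is 40 at (x,y)=(0,5).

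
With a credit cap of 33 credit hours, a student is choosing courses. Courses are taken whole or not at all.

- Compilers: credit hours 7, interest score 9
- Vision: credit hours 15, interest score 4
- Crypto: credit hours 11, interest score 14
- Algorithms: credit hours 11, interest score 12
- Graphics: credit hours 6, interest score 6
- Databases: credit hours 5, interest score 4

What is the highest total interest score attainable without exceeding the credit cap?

36

Allowing fractional choices, the relaxed optimum would be about 39.0, but courses are indivisible.
Crypto + Algorithms + Graphics + Databases: credit hours 11 + 11 + 6 + 5 = 33 ≤ 33, interest score 14 + 12 + 6 + 4 = 36.
Compilers + Crypto + Graphics + Databases: credit hours 7 + 11 + 6 + 5 = 29 ≤ 33, interest score 9 + 14 + 6 + 4 = 33.
Compilers + Crypto + Algorithms: credit hours 7 + 11 + 11 = 29 ≤ 33, interest score 9 + 14 + 12 = 35.
Best is Crypto, Algorithms, Graphics, and Databases with total interest score 36.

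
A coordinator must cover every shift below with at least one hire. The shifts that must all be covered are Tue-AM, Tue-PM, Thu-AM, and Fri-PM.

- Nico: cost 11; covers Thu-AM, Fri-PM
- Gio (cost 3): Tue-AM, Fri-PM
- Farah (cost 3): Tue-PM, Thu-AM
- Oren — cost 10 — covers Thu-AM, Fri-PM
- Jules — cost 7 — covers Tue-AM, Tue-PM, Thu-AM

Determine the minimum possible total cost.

Choose Gio and Farah: together they cover Tue-AM, Tue-PM, Thu-AM, Fri-PM — every shift.
Total cost: 3 + 3 = 6.
No cover costs less than 6.

6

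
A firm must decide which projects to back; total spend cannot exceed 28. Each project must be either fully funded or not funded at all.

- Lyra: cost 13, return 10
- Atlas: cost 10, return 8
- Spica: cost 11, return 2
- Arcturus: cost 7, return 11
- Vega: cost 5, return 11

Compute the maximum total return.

32

Atlas + Arcturus + Vega: cost 10 + 7 + 5 = 22 ≤ 28, return 8 + 11 + 11 = 30.
Lyra + Arcturus + Vega: cost 13 + 7 + 5 = 25 ≤ 28, return 10 + 11 + 11 = 32.
Best is Lyra, Arcturus, and Vega with total return 32.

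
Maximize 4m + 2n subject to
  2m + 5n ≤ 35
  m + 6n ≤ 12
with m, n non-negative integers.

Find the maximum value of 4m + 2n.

48

(m,n)=(12,0) is feasible, giving 48.
(m,n)=(11,0) is feasible, giving 44.
The best lattice point is (12,0), giving 48.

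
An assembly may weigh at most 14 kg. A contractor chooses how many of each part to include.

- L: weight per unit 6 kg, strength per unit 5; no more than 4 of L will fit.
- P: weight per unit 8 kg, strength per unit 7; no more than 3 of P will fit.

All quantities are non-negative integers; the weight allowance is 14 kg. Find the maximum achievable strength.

12

1×L and 1×P: weight 14 ≤ 14, strength 1·5 + 1·7 = 12.
2×L: weight 12 ≤ 14, strength 2·5 = 10.
Best is 12.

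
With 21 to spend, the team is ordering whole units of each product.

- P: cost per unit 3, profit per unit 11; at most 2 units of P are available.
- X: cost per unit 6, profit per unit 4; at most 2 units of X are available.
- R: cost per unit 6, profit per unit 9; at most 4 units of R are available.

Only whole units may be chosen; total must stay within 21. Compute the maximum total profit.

40

This is a bounded integer knapsack.
1×P and 3×R: cost 21 ≤ 21, profit 1·11 + 3·9 = 38.
2×P and 2×R: cost 18 ≤ 21, profit 2·11 + 2·9 = 40.
Best is 40.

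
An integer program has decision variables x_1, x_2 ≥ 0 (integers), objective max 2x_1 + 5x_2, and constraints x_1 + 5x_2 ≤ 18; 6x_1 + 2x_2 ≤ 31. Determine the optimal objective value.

21

(x_1,x_2)=(3,3): 1·3+5·3=18≤18, 6·3+2·3=24≤31, objective 21.
(x_1,x_2)=(2,3): 1·2+5·3=17≤18, 6·2+2·3=18≤31, objective 19.
(x_1,x_2)=(4,2): 1·4+5·2=14≤18, 6·4+2·2=28≤31, objective 18.
The best lattice point is (3,3), giving 21.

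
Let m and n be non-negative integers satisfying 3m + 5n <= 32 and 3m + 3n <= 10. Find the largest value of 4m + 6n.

Relaxing integrality, the LP optimum is 20.00 at (m,n) = (0, 3.33), which is not an integer point.
(m,n)=(0,3): 3·0+5·3=15≤32, 3·0+3·3=9≤10, objective 18.
(m,n)=(1,2): 3·1+5·2=13≤32, 3·1+3·2=9≤10, objective 16.
No feasible integer point exceeds 18.

18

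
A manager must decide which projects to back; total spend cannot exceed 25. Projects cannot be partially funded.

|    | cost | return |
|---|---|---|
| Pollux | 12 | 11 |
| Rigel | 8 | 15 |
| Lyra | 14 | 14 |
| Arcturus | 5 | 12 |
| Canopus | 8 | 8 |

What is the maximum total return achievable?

38

This is a 0-1 knapsack instance.
Allowing fractional choices, the relaxed optimum would be about 39.0, but projects are indivisible.
Rigel + Arcturus + Canopus: cost 8 + 5 + 8 = 21 ≤ 25, return 15 + 12 + 8 = 35.
Pollux + Rigel + Arcturus: cost 12 + 8 + 5 = 25 ≤ 25, return 11 + 15 + 12 = 38.
Best is Pollux, Rigel, and Arcturus with total return 38.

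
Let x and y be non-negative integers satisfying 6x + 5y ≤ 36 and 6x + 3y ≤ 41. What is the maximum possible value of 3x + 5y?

Relaxing integrality, the LP optimum is 36.00 at (x,y) = (0, 7.2), which is not an integer point.
(x,y)=(0,7): 6·0+5·7=35≤36, 6·0+3·7=21≤41, objective 35.
(x,y)=(1,6): 6·1+5·6=36≤36, 6·1+3·6=24≤41, objective 33.
(x,y)=(0,6): 6·0+5·6=30≤36, 6·0+3·6=18≤41, objective 30.
Maximum is 35 at (x,y)=(0,7).

35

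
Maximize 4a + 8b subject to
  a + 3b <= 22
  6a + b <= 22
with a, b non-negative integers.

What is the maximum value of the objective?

60

The continuous relaxation peaks at (2.59, 6.47) with value 62.12; rounding to a feasible lattice point costs some objective.
(a,b)=(1,7): 1·1+3·7=22≤22, 6·1+1·7=13≤22, objective 60.
(a,b)=(0,7): 1·0+3·7=21≤22, 6·0+1·7=7≤22, objective 56.
(a,b)=(2,6): 1·2+3·6=20≤22, 6·2+1·6=18≤22, objective 56.
Maximum is 60 at (a,b)=(1,7).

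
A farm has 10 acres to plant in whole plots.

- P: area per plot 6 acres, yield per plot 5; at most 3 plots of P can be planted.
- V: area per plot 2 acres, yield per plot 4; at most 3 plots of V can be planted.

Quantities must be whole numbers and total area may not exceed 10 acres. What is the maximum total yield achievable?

13

1×P and 2×V: area 10 ≤ 10, yield 1·5 + 2·4 = 13.
3×V: area 6 ≤ 10, yield 3·4 = 12.
Best is 13.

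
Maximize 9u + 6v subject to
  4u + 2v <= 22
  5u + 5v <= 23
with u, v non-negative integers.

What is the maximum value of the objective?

Relaxing integrality, the LP optimum is 41.40 at (u,v) = (4.6, 0), which is not an integer point.
(u,v)=(4,0) is feasible, giving 36.
(u,v)=(3,1) is feasible, giving 33.
(u,v)=(3,0) is feasible, giving 27.
The best lattice point is (4,0), giving 36.

36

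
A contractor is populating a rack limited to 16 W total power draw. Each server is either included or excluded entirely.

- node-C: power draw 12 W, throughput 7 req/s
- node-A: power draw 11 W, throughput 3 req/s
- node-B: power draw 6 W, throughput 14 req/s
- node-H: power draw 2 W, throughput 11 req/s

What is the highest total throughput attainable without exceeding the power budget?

25

This is a 0-1 knapsack instance.
Allowing fractional choices, the relaxed optimum would be about 29.7, but servers are indivisible.
node-B: power draw 6 ≤ 16, throughput 14.
node-B + node-H: power draw 6 + 2 = 8 ≤ 16, throughput 14 + 11 = 25.
node-C + node-H: power draw 12 + 2 = 14 ≤ 16, throughput 7 + 11 = 18.
Best is node-B and node-H with total throughput 25.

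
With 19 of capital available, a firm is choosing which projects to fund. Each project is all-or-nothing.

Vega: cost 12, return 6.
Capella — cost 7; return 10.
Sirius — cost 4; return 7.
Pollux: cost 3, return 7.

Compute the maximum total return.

24

Treat it as a binary knapsack problem.
Take Capella, Sirius, and Pollux: cost 7 + 4 + 3 = 14 ≤ 19, return 10 + 7 + 7 = 24.
No other feasible combination does better.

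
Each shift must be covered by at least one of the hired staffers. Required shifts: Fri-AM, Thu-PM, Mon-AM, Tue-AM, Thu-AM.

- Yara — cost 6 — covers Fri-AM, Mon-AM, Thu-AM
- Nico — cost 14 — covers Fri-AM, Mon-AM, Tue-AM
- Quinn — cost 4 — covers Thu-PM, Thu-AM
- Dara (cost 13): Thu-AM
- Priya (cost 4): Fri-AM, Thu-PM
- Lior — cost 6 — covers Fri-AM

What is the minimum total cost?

The greedy cost-per-new-shift heuristic would pick Yara, Quinn, and Nico for 24, but a cheaper cover exists.
Choose Nico and Quinn: together they cover Fri-AM, Thu-PM, Mon-AM, Tue-AM, Thu-AM — every shift.
Total cost: 14 + 4 = 18.
No cover costs less than 18.

18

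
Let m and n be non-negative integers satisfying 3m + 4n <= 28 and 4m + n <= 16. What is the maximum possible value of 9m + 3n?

39

The continuous relaxation peaks at (2.77, 4.92) with value 39.69; rounding to a feasible lattice point costs some objective.
(m,n)=(3,4) is feasible, giving 39.
(m,n)=(3,3) is feasible, giving 36.
No feasible integer point exceeds 39.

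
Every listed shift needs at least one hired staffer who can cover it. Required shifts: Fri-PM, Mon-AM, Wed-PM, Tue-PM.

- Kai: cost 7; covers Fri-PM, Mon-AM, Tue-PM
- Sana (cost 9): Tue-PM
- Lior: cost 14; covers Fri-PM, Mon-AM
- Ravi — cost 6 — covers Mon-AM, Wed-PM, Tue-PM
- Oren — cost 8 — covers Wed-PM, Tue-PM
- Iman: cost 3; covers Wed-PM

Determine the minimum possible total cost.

10

The greedy cost-per-new-shift heuristic would pick Ravi and Kai for 13, but a cheaper cover exists.
Choose Kai and Iman: together they cover Fri-PM, Mon-AM, Wed-PM, Tue-PM — every shift.
Total cost: 7 + 3 = 10.
No cover costs less than 10.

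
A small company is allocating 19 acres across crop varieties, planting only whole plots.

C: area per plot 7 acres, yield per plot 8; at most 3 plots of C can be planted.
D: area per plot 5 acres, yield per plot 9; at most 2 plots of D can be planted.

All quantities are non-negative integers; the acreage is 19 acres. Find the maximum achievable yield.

26

D has the best ratio (9/5); taking only D gives at most 2×9 = 18 (stopped by the supply cap of 2).
Mixing does better — 1×C and 2×D: area 17 ≤ 19, yield 1·8 + 2·9 = 26.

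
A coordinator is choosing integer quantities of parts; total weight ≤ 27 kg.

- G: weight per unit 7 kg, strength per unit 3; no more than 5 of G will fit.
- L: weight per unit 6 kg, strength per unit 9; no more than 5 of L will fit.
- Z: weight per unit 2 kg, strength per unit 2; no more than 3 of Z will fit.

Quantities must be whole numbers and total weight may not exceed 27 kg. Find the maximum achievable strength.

L has the best ratio (9/6); taking only L gives at most 4×9 = 36 (stopped by the weight limit).
Mixing does better — 4×L and 1×Z: weight 26 ≤ 27, strength 4·9 + 1·2 = 38.

38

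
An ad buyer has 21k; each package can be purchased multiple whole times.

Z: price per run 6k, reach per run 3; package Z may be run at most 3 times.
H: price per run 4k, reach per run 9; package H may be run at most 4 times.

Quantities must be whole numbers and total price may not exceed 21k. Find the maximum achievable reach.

Take 4×H: price 16 ≤ 21, reach 4·9 = 36.
H has the best ratio (9/4) and is taken to its limit of 4; remaining capacity is filled optimally with the others.

36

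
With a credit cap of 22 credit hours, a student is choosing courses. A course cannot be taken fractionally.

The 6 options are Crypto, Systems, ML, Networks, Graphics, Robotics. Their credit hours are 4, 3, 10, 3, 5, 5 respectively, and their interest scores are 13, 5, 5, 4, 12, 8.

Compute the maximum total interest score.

This is a 0-1 knapsack instance.
Take Crypto, Systems, Networks, Graphics, and Robotics: credit hours 4 + 3 + 3 + 5 + 5 = 20 ≤ 22, interest score 13 + 5 + 4 + 12 + 8 = 42.
No other feasible combination does better.

42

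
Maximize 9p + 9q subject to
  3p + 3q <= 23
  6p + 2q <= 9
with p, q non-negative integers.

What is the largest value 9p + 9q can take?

36

The continuous relaxation peaks at (0, 4.5) with value 40.50; rounding to a feasible lattice point costs some objective.
(p,q)=(0,4): 3·0+3·4=12≤23, 6·0+2·4=8≤9, objective 36.
(p,q)=(0,3): 3·0+3·3=9≤23, 6·0+2·3=6≤9, objective 27.
Maximum is 36 at (p,q)=(0,4).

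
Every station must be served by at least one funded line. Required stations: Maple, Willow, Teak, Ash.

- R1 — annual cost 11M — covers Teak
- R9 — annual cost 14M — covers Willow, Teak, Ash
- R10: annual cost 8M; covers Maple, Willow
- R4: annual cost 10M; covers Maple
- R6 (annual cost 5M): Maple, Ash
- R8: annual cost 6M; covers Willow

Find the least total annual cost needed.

19

The greedy cost-per-new-station heuristic would pick R6, R8, and R1 for 22, but a cheaper cover exists.
Choose R9 and R6: together they cover Maple, Willow, Teak, Ash — every station.
Total annual cost: 14 + 5 = 19.
No cover costs less than 19.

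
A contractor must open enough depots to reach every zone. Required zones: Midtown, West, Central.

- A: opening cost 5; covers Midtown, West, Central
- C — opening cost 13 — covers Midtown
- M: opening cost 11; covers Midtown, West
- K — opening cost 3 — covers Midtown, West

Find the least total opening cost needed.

5

The greedy cost-per-new-zone heuristic would pick K and A for 8, but a cheaper cover exists.
A alone covers Midtown, West, Central — every zone.
Total opening cost: 5.
No cover costs less than 5.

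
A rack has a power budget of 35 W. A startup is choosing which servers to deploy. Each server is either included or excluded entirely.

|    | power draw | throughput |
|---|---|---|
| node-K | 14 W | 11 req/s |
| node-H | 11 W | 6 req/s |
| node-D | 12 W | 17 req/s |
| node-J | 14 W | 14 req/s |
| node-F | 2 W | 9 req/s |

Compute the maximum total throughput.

40

This is a 0-1 knapsack instance.
node-K + node-J + node-F: power draw 14 + 14 + 2 = 30 ≤ 35, throughput 11 + 14 + 9 = 34.
node-K + node-D + node-F: power draw 14 + 12 + 2 = 28 ≤ 35, throughput 11 + 17 + 9 = 37.
node-D + node-J + node-F: power draw 12 + 14 + 2 = 28 ≤ 35, throughput 17 + 14 + 9 = 40.
Best is node-D, node-J, and node-F with total throughput 40.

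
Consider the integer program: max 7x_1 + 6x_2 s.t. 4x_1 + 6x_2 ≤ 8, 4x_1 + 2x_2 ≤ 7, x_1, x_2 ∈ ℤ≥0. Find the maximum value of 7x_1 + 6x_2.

Relaxing integrality, the LP optimum is 12.88 at (x_1,x_2) = (1.62, 0.25), which is not an integer point.
(x_1,x_2)=(1,0): 4·1+6·0=4≤8, 4·1+2·0=4≤7, objective 7.
(x_1,x_2)=(0,1): 4·0+6·1=6≤8, 4·0+2·1=2≤7, objective 6.
(x_1,x_2)=(0,0): 4·0+6·0=0≤8, 4·0+2·0=0≤7, objective 0.
No feasible integer point exceeds 7.

7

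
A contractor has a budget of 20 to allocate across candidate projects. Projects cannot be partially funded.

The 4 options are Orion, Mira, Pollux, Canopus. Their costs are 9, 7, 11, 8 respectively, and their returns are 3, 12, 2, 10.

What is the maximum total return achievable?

Mira + Pollux: cost 7 + 11 = 18 ≤ 20, return 12 + 2 = 14.
Orion + Mira: cost 9 + 7 = 16 ≤ 20, return 3 + 12 = 15.
Mira + Canopus: cost 7 + 8 = 15 ≤ 20, return 12 + 10 = 22.
Best is Mira and Canopus with total return 22.

22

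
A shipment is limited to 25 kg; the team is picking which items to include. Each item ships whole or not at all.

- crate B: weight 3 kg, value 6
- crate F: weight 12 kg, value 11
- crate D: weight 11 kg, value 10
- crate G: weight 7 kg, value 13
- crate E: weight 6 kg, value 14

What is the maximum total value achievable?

38

This is an integer program with binary decision variables.
Take crate F, crate G, and crate E: weight 12 + 7 + 6 = 25 ≤ 25, value 11 + 13 + 14 = 38.
No other feasible combination does better.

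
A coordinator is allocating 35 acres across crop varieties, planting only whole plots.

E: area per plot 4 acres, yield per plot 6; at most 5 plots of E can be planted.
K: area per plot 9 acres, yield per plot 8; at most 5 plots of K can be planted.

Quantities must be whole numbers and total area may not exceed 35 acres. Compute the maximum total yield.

40

4×E and 2×K: area 34 ≤ 35, yield 4·6 + 2·8 = 40.
5×E and 1×K: area 29 ≤ 35, yield 5·6 + 1·8 = 38.
Best is 40.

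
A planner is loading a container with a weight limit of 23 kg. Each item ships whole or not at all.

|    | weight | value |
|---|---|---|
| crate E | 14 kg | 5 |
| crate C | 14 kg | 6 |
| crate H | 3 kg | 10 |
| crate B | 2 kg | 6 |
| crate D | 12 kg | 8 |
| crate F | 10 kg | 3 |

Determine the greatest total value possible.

Treat it as a binary knapsack problem.
Take crate H, crate B, and crate D: weight 3 + 2 + 12 = 17 ≤ 23, value 10 + 6 + 8 = 24.
No other feasible combination does better.

24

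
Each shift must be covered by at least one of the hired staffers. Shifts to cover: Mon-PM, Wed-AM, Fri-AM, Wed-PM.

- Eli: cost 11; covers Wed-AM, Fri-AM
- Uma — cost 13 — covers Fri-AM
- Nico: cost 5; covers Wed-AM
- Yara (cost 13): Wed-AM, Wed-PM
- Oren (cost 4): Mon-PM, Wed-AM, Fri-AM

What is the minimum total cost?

This is an integer covering problem.
Choose Yara and Oren: together they cover Mon-PM, Wed-AM, Fri-AM, Wed-PM — every shift.
Total cost: 13 + 4 = 17.
No cover costs less than 17.

17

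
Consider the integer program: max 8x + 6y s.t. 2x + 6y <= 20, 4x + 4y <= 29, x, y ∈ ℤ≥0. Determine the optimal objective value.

Relaxing integrality, the LP optimum is 58.00 at (x,y) = (7.25, 0), which is not an integer point.
(x,y)=(7,0): 2·7+6·0=14≤20, 4·7+4·0=28≤29, objective 56.
(x,y)=(6,1): 2·6+6·1=18≤20, 4·6+4·1=28≤29, objective 54.
(x,y)=(6,0): 2·6+6·0=12≤20, 4·6+4·0=24≤29, objective 48.
No feasible integer point exceeds 56.

56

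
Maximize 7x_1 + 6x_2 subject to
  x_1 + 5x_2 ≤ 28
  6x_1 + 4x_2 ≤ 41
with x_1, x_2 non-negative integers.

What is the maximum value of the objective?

52

The continuous relaxation peaks at (3.58, 4.88) with value 54.35; rounding to a feasible lattice point costs some objective.
(x_1,x_2)=(4,4): 1·4+5·4=24≤28, 6·4+4·4=40≤41, objective 52.
(x_1,x_2)=(3,5): 1·3+5·5=28≤28, 6·3+4·5=38≤41, objective 51.
Maximum is 52 at (x_1,x_2)=(4,4).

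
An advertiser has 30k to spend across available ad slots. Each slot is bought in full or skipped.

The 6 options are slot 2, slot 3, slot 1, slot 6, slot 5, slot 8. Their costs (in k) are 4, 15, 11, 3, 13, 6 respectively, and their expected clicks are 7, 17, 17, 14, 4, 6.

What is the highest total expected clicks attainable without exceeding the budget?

48

Take slot 3, slot 1, and slot 6: cost 15 + 11 + 3 = 29 ≤ 30, expected clicks 17 + 17 + 14 = 48.
No other feasible combination does better.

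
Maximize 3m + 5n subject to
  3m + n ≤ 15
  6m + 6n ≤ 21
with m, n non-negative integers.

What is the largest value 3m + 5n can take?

15

(m,n)=(0,3): 3·0+1·3=3≤15, 6·0+6·3=18≤21, objective 15.
(m,n)=(1,2): 3·1+1·2=5≤15, 6·1+6·2=18≤21, objective 13.
(m,n)=(0,2): 3·0+1·2=2≤15, 6·0+6·2=12≤21, objective 10.
Maximum is 15 at (m,n)=(0,3).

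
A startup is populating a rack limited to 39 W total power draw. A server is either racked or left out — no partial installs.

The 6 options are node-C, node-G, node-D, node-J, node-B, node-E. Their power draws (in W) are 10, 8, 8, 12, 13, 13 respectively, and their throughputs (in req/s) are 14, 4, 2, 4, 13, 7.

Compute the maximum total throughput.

Allowing fractional choices, the relaxed optimum would be about 35.5, but servers are indivisible.
node-C + node-G + node-D + node-B: power draw 10 + 8 + 8 + 13 = 39 ≤ 39, throughput 14 + 4 + 2 + 13 = 33.
node-C + node-G + node-B: power draw 10 + 8 + 13 = 31 ≤ 39, throughput 14 + 4 + 13 = 31.
node-C + node-B + node-E: power draw 10 + 13 + 13 = 36 ≤ 39, throughput 14 + 13 + 7 = 34.
Best is node-C, node-B, and node-E with total throughput 34.

34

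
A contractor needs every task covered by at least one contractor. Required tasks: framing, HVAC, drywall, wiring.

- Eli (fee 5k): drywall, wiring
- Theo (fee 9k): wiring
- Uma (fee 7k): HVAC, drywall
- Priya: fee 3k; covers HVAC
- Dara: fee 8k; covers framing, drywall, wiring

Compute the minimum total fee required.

11

The greedy cost-per-new-task heuristic would pick Eli, Priya, and Dara for 16, but a cheaper cover exists.
Choose Priya and Dara: together they cover framing, HVAC, drywall, wiring — every task.
Total fee: 3 + 8 = 11.
No cover costs less than 11.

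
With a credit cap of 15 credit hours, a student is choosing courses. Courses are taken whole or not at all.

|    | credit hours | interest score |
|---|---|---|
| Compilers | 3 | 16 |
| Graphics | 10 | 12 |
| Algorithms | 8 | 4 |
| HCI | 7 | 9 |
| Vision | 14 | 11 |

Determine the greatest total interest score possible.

28

Compilers + HCI: credit hours 3 + 7 = 10 ≤ 15, interest score 16 + 9 = 25.
Compilers + Graphics: credit hours 3 + 10 = 13 ≤ 15, interest score 16 + 12 = 28.
Compilers + Algorithms: credit hours 3 + 8 = 11 ≤ 15, interest score 16 + 4 = 20.
Best is Compilers and Graphics with total interest score 28.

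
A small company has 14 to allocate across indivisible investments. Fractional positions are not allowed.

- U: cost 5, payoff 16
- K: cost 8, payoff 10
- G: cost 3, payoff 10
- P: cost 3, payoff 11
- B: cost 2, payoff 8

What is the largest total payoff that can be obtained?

U + G + P + B: cost 5 + 3 + 3 + 2 = 13 ≤ 14, payoff 16 + 10 + 11 + 8 = 45.
U + P + B: cost 5 + 3 + 2 = 10 ≤ 14, payoff 16 + 11 + 8 = 35.
U + G + P: cost 5 + 3 + 3 = 11 ≤ 14, payoff 16 + 10 + 11 = 37.
Best is U, G, P, and B with total payoff 45.

45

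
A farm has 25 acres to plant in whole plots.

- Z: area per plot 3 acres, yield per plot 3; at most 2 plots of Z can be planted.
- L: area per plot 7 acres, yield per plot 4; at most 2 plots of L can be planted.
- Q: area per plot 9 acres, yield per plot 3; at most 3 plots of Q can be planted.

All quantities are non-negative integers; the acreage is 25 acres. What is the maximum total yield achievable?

2×Z, 1×L, and 1×Q: area 22 ≤ 25, yield 2·3 + 1·4 + 1·3 = 13.
2×Z and 2×L: area 20 ≤ 25, yield 2·3 + 2·4 = 14.
Best is 14.

14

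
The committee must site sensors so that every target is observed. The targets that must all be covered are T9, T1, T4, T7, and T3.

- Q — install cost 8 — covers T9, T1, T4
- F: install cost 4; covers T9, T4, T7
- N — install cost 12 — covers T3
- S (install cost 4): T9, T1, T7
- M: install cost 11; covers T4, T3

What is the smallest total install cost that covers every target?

This is an integer covering problem.
The greedy cost-per-new-target heuristic would pick F, S, and M for 19, but a cheaper cover exists.
Choose S and M: together they cover T9, T1, T4, T7, T3 — every target.
Total install cost: 4 + 11 = 15.
No cover costs less than 15.

15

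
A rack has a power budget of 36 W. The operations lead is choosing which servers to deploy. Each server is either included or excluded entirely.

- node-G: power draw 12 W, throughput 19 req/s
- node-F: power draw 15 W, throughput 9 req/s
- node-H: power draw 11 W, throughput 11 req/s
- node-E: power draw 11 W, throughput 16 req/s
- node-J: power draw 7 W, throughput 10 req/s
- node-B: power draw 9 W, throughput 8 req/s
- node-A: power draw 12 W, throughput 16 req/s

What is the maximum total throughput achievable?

Allowing fractional choices, the relaxed optimum would be about 53.0, but servers are indivisible.
node-G + node-H + node-E: power draw 12 + 11 + 11 = 34 ≤ 36, throughput 19 + 11 + 16 = 46.
node-G + node-E + node-A: power draw 12 + 11 + 12 = 35 ≤ 36, throughput 19 + 16 + 16 = 51.
Best is node-G, node-E, and node-A with total throughput 51.

51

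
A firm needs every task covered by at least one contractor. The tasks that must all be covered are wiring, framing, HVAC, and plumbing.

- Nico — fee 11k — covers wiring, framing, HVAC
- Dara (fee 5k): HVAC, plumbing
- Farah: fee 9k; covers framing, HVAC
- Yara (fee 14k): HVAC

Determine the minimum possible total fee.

16

Choose Nico and Dara: together they cover wiring, framing, HVAC, plumbing — every task.
Total fee: 11 + 5 = 16.
No cover costs less than 16.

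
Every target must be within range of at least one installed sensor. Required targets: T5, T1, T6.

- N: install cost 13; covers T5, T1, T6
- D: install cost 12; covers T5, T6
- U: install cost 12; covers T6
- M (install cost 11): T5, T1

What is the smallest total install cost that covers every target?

N alone covers T5, T1, T6 — every target.
Total install cost: 13.

13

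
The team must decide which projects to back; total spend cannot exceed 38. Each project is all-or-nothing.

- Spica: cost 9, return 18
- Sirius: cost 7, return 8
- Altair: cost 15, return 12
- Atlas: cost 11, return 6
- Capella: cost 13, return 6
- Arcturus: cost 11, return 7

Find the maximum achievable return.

39

This is a 0-1 knapsack instance.
Allowing fractional choices, the relaxed optimum would be about 42.5, but projects are indivisible.
Spica + Sirius + Atlas + Arcturus: cost 9 + 7 + 11 + 11 = 38 ≤ 38, return 18 + 8 + 6 + 7 = 39.
Spica + Sirius + Altair: cost 9 + 7 + 15 = 31 ≤ 38, return 18 + 8 + 12 = 38.
Best is Spica, Sirius, Atlas, and Arcturus with total return 39.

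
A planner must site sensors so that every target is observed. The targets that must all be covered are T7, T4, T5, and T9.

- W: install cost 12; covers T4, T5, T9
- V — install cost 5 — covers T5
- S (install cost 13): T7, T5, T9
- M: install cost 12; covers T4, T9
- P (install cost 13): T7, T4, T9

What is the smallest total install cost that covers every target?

18

This is a weighted set-cover instance.
The greedy cost-per-new-target heuristic would pick W and S for 25, but a cheaper cover exists.
Choose V and P: together they cover T7, T4, T5, T9 — every target.
Total install cost: 5 + 13 = 18.
No cover costs less than 18.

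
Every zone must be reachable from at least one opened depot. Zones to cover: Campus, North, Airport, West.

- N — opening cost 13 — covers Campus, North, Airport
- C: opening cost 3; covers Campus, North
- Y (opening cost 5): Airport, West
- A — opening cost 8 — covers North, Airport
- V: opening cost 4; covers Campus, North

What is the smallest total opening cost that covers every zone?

8

Choose C and Y: together they cover Campus, North, Airport, West — every zone.
Total opening cost: 3 + 5 = 8.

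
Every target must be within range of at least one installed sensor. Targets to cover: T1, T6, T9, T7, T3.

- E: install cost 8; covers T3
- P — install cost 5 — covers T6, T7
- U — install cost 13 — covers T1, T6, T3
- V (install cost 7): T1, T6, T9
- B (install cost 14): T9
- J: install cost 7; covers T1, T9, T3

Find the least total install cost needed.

12

The greedy cost-per-new-target heuristic would pick V, P, and J for 19, but a cheaper cover exists.
Choose P and J: together they cover T1, T6, T9, T7, T3 — every target.
Total install cost: 5 + 7 = 12.
No cover costs less than 12.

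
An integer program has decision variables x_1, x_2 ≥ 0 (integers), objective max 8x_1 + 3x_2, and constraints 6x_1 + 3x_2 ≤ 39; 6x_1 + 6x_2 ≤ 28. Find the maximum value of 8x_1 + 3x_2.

(x_1,x_2)=(4,0) is feasible, giving 32.
(x_1,x_2)=(3,1) is feasible, giving 27.
(x_1,x_2)=(3,0) is feasible, giving 24.
No feasible integer point exceeds 32.

32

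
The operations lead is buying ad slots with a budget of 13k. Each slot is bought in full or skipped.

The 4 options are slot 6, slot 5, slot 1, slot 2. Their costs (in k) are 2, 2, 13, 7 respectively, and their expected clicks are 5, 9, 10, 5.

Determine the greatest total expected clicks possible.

Take slot 6, slot 5, and slot 2: cost 2 + 2 + 7 = 11 ≤ 13, expected clicks 5 + 9 + 5 = 19.
No other feasible combination does better.

19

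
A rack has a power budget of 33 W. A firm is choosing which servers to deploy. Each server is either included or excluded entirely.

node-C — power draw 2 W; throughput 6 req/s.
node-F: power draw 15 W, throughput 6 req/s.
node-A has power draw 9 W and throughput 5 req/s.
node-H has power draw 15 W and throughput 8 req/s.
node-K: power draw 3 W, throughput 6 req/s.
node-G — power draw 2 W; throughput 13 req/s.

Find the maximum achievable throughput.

38

node-C + node-F + node-A + node-K + node-G: power draw 2 + 15 + 9 + 3 + 2 = 31 ≤ 33, throughput 6 + 6 + 5 + 6 + 13 = 36.
node-C + node-H + node-K + node-G: power draw 2 + 15 + 3 + 2 = 22 ≤ 33, throughput 6 + 8 + 6 + 13 = 33.
node-C + node-A + node-H + node-K + node-G: power draw 2 + 9 + 15 + 3 + 2 = 31 ≤ 33, throughput 6 + 5 + 8 + 6 + 13 = 38.
Best is node-C, node-A, node-H, node-K, and node-G with total throughput 38.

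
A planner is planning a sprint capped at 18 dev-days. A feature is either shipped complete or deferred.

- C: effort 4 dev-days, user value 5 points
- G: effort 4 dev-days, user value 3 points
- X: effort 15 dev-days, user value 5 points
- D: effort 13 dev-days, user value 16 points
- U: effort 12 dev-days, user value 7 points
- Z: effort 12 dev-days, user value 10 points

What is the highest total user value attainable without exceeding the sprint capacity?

21

Take C and D: effort 4 + 13 = 17 ≤ 18, user value 5 + 16 = 21.
No other feasible combination does better.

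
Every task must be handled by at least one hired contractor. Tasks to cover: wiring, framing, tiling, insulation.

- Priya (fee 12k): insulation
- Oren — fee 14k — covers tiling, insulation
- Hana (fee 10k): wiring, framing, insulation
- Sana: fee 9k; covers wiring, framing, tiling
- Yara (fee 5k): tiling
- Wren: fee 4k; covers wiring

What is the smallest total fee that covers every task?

15

The greedy cost-per-new-task heuristic would pick Sana and Hana for 19, but a cheaper cover exists.
Choose Hana and Yara: together they cover wiring, framing, tiling, insulation — every task.
Total fee: 10 + 5 = 15.
No cover costs less than 15.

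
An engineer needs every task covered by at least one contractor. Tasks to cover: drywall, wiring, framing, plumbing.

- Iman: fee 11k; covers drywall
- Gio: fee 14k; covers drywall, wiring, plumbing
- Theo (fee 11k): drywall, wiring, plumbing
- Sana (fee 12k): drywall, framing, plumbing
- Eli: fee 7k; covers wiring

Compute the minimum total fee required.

19

The greedy cost-per-new-task heuristic would pick Theo and Sana for 23, but a cheaper cover exists.
Choose Sana and Eli: together they cover drywall, wiring, framing, plumbing — every task.
Total fee: 12 + 7 = 19.
No cover costs less than 19.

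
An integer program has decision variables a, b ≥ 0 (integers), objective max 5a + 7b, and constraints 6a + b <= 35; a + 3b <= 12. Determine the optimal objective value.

39

The continuous relaxation peaks at (5.47, 2.18) with value 42.59; rounding to a feasible lattice point costs some objective.
(a,b)=(5,2): 6·5+1·2=32≤35, 1·5+3·2=11≤12, objective 39.
(a,b)=(4,2): 6·4+1·2=26≤35, 1·4+3·2=10≤12, objective 34.
(a,b)=(5,1): 6·5+1·1=31≤35, 1·5+3·1=8≤12, objective 32.
No feasible integer point exceeds 39.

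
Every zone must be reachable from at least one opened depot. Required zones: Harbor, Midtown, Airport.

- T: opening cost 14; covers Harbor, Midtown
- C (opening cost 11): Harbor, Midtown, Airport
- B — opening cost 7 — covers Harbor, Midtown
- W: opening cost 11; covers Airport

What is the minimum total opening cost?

11

C alone covers Harbor, Midtown, Airport — every zone.
Total opening cost: 11.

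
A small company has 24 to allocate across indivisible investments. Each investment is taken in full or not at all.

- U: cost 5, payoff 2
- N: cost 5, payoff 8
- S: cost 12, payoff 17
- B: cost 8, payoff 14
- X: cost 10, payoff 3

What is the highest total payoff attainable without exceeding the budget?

31

This is an integer program with binary decision variables.
Take S and B: cost 12 + 8 = 20 ≤ 24, payoff 17 + 14 = 31.
No other feasible combination does better.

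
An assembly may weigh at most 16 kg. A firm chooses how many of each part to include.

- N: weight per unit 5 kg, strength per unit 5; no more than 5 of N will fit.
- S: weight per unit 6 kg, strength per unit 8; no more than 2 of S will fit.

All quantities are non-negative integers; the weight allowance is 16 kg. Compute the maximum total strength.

S has the best ratio (8/6); taking only S gives at most 2×8 = 16 (stopped by the weight limit).
Mixing does better — 2×N and 1×S: weight 16 ≤ 16, strength 2·5 + 1·8 = 18.

18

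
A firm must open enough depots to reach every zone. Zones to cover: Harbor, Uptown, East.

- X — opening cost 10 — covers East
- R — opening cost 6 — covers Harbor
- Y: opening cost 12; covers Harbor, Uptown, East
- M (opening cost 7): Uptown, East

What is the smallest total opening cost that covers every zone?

The greedy cost-per-new-zone heuristic would pick M and R for 13, but a cheaper cover exists.
Y alone covers Harbor, Uptown, East — every zone.
Total opening cost: 12.
No cover costs less than 12.

12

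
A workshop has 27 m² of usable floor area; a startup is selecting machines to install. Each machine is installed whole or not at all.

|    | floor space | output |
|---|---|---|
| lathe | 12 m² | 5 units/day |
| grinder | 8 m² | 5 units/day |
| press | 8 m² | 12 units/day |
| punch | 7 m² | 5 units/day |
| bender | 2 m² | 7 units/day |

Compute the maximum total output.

29

grinder + press + punch + bender: floor space 8 + 8 + 7 + 2 = 25 ≤ 27, output 5 + 12 + 5 + 7 = 29.
press + punch + bender: floor space 8 + 7 + 2 = 17 ≤ 27, output 12 + 5 + 7 = 24.
grinder + press + bender: floor space 8 + 8 + 2 = 18 ≤ 27, output 5 + 12 + 7 = 24.
Best is grinder, press, punch, and bender with total output 29.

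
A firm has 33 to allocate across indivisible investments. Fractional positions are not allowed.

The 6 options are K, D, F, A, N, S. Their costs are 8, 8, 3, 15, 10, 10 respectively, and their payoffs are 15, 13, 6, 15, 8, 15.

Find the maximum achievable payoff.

49

This is an integer program with binary decision variables.
K + F + N + S: cost 8 + 3 + 10 + 10 = 31 ≤ 33, payoff 15 + 6 + 8 + 15 = 44.
K + D + F + S: cost 8 + 8 + 3 + 10 = 29 ≤ 33, payoff 15 + 13 + 6 + 15 = 49.
K + A + S: cost 8 + 15 + 10 = 33 ≤ 33, payoff 15 + 15 + 15 = 45.
Best is K, D, F, and S with total payoff 49.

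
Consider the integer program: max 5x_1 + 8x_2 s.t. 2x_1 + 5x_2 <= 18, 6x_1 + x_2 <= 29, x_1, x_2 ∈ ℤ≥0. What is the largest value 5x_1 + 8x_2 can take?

Relaxing integrality, the LP optimum is 36.96 at (x_1,x_2) = (4.54, 1.79), which is not an integer point.
(x_1,x_2)=(4,2): 2·4+5·2=18≤18, 6·4+1·2=26≤29, objective 36.
(x_1,x_2)=(3,2): 2·3+5·2=16≤18, 6·3+1·2=20≤29, objective 31.
(x_1,x_2)=(4,1): 2·4+5·1=13≤18, 6·4+1·1=25≤29, objective 28.
(x_1,x_2)=(3,1): 2·3+5·1=11≤18, 6·3+1·1=19≤29, objective 23.
The best lattice point is (4,2), giving 36.

36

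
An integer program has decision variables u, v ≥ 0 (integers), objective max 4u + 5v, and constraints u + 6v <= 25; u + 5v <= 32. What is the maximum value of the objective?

(u,v)=(25,0): 1·25+6·0=25≤25, 1·25+5·0=25≤32, objective 100.
(u,v)=(24,0): 1·24+6·0=24≤25, 1·24+5·0=24≤32, objective 96.
Maximum is 100 at (u,v)=(25,0).

100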